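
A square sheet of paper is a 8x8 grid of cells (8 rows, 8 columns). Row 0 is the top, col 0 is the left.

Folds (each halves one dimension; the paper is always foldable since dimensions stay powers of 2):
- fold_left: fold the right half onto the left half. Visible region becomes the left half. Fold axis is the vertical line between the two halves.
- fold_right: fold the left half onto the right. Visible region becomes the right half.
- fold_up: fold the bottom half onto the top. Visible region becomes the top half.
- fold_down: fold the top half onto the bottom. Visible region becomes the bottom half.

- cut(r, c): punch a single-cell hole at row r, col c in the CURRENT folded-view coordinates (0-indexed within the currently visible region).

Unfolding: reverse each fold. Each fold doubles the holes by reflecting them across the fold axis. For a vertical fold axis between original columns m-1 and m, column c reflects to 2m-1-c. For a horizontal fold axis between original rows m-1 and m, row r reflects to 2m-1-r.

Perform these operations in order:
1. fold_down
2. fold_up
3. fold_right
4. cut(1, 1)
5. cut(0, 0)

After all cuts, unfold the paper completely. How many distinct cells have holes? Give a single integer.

Op 1 fold_down: fold axis h@4; visible region now rows[4,8) x cols[0,8) = 4x8
Op 2 fold_up: fold axis h@6; visible region now rows[4,6) x cols[0,8) = 2x8
Op 3 fold_right: fold axis v@4; visible region now rows[4,6) x cols[4,8) = 2x4
Op 4 cut(1, 1): punch at orig (5,5); cuts so far [(5, 5)]; region rows[4,6) x cols[4,8) = 2x4
Op 5 cut(0, 0): punch at orig (4,4); cuts so far [(4, 4), (5, 5)]; region rows[4,6) x cols[4,8) = 2x4
Unfold 1 (reflect across v@4): 4 holes -> [(4, 3), (4, 4), (5, 2), (5, 5)]
Unfold 2 (reflect across h@6): 8 holes -> [(4, 3), (4, 4), (5, 2), (5, 5), (6, 2), (6, 5), (7, 3), (7, 4)]
Unfold 3 (reflect across h@4): 16 holes -> [(0, 3), (0, 4), (1, 2), (1, 5), (2, 2), (2, 5), (3, 3), (3, 4), (4, 3), (4, 4), (5, 2), (5, 5), (6, 2), (6, 5), (7, 3), (7, 4)]

Answer: 16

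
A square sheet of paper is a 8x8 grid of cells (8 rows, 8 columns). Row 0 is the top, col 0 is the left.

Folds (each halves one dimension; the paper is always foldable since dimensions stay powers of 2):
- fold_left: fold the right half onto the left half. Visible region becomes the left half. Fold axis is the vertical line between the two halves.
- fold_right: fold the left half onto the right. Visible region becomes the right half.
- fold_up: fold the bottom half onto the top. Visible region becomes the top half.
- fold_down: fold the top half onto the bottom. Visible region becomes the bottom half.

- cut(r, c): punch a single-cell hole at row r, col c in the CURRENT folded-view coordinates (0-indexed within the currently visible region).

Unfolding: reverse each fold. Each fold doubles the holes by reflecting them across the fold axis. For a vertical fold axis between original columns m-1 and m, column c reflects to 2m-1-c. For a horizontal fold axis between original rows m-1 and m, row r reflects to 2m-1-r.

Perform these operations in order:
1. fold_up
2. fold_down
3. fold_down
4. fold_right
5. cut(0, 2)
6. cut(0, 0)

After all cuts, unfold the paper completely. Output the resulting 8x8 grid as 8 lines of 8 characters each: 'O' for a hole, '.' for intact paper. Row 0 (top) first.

Answer: .O.OO.O.
.O.OO.O.
.O.OO.O.
.O.OO.O.
.O.OO.O.
.O.OO.O.
.O.OO.O.
.O.OO.O.

Derivation:
Op 1 fold_up: fold axis h@4; visible region now rows[0,4) x cols[0,8) = 4x8
Op 2 fold_down: fold axis h@2; visible region now rows[2,4) x cols[0,8) = 2x8
Op 3 fold_down: fold axis h@3; visible region now rows[3,4) x cols[0,8) = 1x8
Op 4 fold_right: fold axis v@4; visible region now rows[3,4) x cols[4,8) = 1x4
Op 5 cut(0, 2): punch at orig (3,6); cuts so far [(3, 6)]; region rows[3,4) x cols[4,8) = 1x4
Op 6 cut(0, 0): punch at orig (3,4); cuts so far [(3, 4), (3, 6)]; region rows[3,4) x cols[4,8) = 1x4
Unfold 1 (reflect across v@4): 4 holes -> [(3, 1), (3, 3), (3, 4), (3, 6)]
Unfold 2 (reflect across h@3): 8 holes -> [(2, 1), (2, 3), (2, 4), (2, 6), (3, 1), (3, 3), (3, 4), (3, 6)]
Unfold 3 (reflect across h@2): 16 holes -> [(0, 1), (0, 3), (0, 4), (0, 6), (1, 1), (1, 3), (1, 4), (1, 6), (2, 1), (2, 3), (2, 4), (2, 6), (3, 1), (3, 3), (3, 4), (3, 6)]
Unfold 4 (reflect across h@4): 32 holes -> [(0, 1), (0, 3), (0, 4), (0, 6), (1, 1), (1, 3), (1, 4), (1, 6), (2, 1), (2, 3), (2, 4), (2, 6), (3, 1), (3, 3), (3, 4), (3, 6), (4, 1), (4, 3), (4, 4), (4, 6), (5, 1), (5, 3), (5, 4), (5, 6), (6, 1), (6, 3), (6, 4), (6, 6), (7, 1), (7, 3), (7, 4), (7, 6)]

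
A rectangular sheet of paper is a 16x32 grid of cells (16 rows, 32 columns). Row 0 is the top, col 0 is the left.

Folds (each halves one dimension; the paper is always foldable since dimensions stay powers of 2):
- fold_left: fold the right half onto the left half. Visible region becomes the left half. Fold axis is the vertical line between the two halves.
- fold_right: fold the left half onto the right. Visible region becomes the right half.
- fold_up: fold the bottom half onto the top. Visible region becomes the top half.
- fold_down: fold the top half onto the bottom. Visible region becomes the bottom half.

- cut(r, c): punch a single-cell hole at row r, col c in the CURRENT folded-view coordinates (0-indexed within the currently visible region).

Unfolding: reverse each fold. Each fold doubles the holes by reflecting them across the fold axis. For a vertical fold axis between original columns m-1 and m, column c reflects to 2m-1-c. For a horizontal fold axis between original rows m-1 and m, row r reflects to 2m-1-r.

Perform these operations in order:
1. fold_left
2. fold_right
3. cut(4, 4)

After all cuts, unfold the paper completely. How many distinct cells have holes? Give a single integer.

Op 1 fold_left: fold axis v@16; visible region now rows[0,16) x cols[0,16) = 16x16
Op 2 fold_right: fold axis v@8; visible region now rows[0,16) x cols[8,16) = 16x8
Op 3 cut(4, 4): punch at orig (4,12); cuts so far [(4, 12)]; region rows[0,16) x cols[8,16) = 16x8
Unfold 1 (reflect across v@8): 2 holes -> [(4, 3), (4, 12)]
Unfold 2 (reflect across v@16): 4 holes -> [(4, 3), (4, 12), (4, 19), (4, 28)]

Answer: 4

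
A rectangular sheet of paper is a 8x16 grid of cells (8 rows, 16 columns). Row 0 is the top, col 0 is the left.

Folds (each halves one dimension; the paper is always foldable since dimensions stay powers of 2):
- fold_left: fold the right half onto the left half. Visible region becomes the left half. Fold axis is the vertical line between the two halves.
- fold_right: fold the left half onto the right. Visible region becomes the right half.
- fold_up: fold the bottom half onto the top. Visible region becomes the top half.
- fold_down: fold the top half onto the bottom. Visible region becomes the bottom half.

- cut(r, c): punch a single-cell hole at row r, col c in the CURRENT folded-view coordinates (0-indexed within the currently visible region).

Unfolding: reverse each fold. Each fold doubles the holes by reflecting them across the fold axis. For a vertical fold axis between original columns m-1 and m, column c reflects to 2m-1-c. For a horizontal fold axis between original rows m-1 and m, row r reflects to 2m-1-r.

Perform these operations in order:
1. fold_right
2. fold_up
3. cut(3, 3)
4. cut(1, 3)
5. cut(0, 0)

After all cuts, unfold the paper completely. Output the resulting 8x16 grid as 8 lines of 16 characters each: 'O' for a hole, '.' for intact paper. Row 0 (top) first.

Op 1 fold_right: fold axis v@8; visible region now rows[0,8) x cols[8,16) = 8x8
Op 2 fold_up: fold axis h@4; visible region now rows[0,4) x cols[8,16) = 4x8
Op 3 cut(3, 3): punch at orig (3,11); cuts so far [(3, 11)]; region rows[0,4) x cols[8,16) = 4x8
Op 4 cut(1, 3): punch at orig (1,11); cuts so far [(1, 11), (3, 11)]; region rows[0,4) x cols[8,16) = 4x8
Op 5 cut(0, 0): punch at orig (0,8); cuts so far [(0, 8), (1, 11), (3, 11)]; region rows[0,4) x cols[8,16) = 4x8
Unfold 1 (reflect across h@4): 6 holes -> [(0, 8), (1, 11), (3, 11), (4, 11), (6, 11), (7, 8)]
Unfold 2 (reflect across v@8): 12 holes -> [(0, 7), (0, 8), (1, 4), (1, 11), (3, 4), (3, 11), (4, 4), (4, 11), (6, 4), (6, 11), (7, 7), (7, 8)]

Answer: .......OO.......
....O......O....
................
....O......O....
....O......O....
................
....O......O....
.......OO.......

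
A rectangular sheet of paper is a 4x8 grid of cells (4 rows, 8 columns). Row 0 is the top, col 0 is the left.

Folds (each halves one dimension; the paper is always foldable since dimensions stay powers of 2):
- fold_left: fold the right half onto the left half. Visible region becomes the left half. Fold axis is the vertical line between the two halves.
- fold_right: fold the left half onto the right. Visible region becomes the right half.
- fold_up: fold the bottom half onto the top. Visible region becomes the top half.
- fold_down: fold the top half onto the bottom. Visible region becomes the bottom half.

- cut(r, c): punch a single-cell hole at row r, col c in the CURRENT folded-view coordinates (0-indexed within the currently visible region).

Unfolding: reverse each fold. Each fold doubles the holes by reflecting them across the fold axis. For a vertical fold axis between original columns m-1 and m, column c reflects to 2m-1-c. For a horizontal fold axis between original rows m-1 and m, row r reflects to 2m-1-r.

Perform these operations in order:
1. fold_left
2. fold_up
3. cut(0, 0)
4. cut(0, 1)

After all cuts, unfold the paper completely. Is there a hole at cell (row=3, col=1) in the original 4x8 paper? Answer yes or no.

Answer: yes

Derivation:
Op 1 fold_left: fold axis v@4; visible region now rows[0,4) x cols[0,4) = 4x4
Op 2 fold_up: fold axis h@2; visible region now rows[0,2) x cols[0,4) = 2x4
Op 3 cut(0, 0): punch at orig (0,0); cuts so far [(0, 0)]; region rows[0,2) x cols[0,4) = 2x4
Op 4 cut(0, 1): punch at orig (0,1); cuts so far [(0, 0), (0, 1)]; region rows[0,2) x cols[0,4) = 2x4
Unfold 1 (reflect across h@2): 4 holes -> [(0, 0), (0, 1), (3, 0), (3, 1)]
Unfold 2 (reflect across v@4): 8 holes -> [(0, 0), (0, 1), (0, 6), (0, 7), (3, 0), (3, 1), (3, 6), (3, 7)]
Holes: [(0, 0), (0, 1), (0, 6), (0, 7), (3, 0), (3, 1), (3, 6), (3, 7)]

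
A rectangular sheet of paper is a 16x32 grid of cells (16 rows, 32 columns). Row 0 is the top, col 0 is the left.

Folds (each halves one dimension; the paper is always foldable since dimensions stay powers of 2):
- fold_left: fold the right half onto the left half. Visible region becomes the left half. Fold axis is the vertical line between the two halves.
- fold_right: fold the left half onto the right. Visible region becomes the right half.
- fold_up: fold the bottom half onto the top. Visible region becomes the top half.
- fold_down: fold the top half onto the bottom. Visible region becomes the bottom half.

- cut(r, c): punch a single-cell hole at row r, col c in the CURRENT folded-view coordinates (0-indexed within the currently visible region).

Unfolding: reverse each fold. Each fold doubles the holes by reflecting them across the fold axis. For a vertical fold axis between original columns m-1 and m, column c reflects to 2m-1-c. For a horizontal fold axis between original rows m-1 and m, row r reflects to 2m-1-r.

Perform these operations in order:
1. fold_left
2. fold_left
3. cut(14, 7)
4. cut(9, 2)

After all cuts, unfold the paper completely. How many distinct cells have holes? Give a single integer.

Answer: 8

Derivation:
Op 1 fold_left: fold axis v@16; visible region now rows[0,16) x cols[0,16) = 16x16
Op 2 fold_left: fold axis v@8; visible region now rows[0,16) x cols[0,8) = 16x8
Op 3 cut(14, 7): punch at orig (14,7); cuts so far [(14, 7)]; region rows[0,16) x cols[0,8) = 16x8
Op 4 cut(9, 2): punch at orig (9,2); cuts so far [(9, 2), (14, 7)]; region rows[0,16) x cols[0,8) = 16x8
Unfold 1 (reflect across v@8): 4 holes -> [(9, 2), (9, 13), (14, 7), (14, 8)]
Unfold 2 (reflect across v@16): 8 holes -> [(9, 2), (9, 13), (9, 18), (9, 29), (14, 7), (14, 8), (14, 23), (14, 24)]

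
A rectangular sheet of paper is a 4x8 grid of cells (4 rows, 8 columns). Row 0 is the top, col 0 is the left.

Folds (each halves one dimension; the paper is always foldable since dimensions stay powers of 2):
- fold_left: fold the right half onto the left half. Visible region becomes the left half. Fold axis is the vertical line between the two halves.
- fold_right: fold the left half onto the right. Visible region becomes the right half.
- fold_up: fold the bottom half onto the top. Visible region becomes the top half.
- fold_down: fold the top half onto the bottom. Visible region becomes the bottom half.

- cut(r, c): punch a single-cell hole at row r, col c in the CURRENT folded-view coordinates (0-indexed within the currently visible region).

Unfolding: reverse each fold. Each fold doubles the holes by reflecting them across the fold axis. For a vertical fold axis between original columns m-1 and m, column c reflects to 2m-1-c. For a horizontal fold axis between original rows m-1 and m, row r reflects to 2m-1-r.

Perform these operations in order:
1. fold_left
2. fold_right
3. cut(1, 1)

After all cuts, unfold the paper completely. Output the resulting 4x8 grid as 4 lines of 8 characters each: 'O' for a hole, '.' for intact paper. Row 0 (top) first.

Op 1 fold_left: fold axis v@4; visible region now rows[0,4) x cols[0,4) = 4x4
Op 2 fold_right: fold axis v@2; visible region now rows[0,4) x cols[2,4) = 4x2
Op 3 cut(1, 1): punch at orig (1,3); cuts so far [(1, 3)]; region rows[0,4) x cols[2,4) = 4x2
Unfold 1 (reflect across v@2): 2 holes -> [(1, 0), (1, 3)]
Unfold 2 (reflect across v@4): 4 holes -> [(1, 0), (1, 3), (1, 4), (1, 7)]

Answer: ........
O..OO..O
........
........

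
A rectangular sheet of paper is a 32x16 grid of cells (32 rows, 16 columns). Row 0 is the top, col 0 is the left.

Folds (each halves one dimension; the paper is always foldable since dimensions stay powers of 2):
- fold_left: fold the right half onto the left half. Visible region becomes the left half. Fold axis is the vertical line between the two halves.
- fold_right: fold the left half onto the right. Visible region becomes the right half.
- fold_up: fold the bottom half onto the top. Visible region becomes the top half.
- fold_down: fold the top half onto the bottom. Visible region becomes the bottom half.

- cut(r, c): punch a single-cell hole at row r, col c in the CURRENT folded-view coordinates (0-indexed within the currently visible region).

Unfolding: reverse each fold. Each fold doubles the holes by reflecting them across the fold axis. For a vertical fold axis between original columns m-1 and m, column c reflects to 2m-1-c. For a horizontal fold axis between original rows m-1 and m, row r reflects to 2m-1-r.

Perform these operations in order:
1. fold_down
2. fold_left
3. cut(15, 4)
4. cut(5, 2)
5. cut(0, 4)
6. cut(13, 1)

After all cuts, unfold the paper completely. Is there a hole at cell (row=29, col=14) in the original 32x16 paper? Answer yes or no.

Answer: yes

Derivation:
Op 1 fold_down: fold axis h@16; visible region now rows[16,32) x cols[0,16) = 16x16
Op 2 fold_left: fold axis v@8; visible region now rows[16,32) x cols[0,8) = 16x8
Op 3 cut(15, 4): punch at orig (31,4); cuts so far [(31, 4)]; region rows[16,32) x cols[0,8) = 16x8
Op 4 cut(5, 2): punch at orig (21,2); cuts so far [(21, 2), (31, 4)]; region rows[16,32) x cols[0,8) = 16x8
Op 5 cut(0, 4): punch at orig (16,4); cuts so far [(16, 4), (21, 2), (31, 4)]; region rows[16,32) x cols[0,8) = 16x8
Op 6 cut(13, 1): punch at orig (29,1); cuts so far [(16, 4), (21, 2), (29, 1), (31, 4)]; region rows[16,32) x cols[0,8) = 16x8
Unfold 1 (reflect across v@8): 8 holes -> [(16, 4), (16, 11), (21, 2), (21, 13), (29, 1), (29, 14), (31, 4), (31, 11)]
Unfold 2 (reflect across h@16): 16 holes -> [(0, 4), (0, 11), (2, 1), (2, 14), (10, 2), (10, 13), (15, 4), (15, 11), (16, 4), (16, 11), (21, 2), (21, 13), (29, 1), (29, 14), (31, 4), (31, 11)]
Holes: [(0, 4), (0, 11), (2, 1), (2, 14), (10, 2), (10, 13), (15, 4), (15, 11), (16, 4), (16, 11), (21, 2), (21, 13), (29, 1), (29, 14), (31, 4), (31, 11)]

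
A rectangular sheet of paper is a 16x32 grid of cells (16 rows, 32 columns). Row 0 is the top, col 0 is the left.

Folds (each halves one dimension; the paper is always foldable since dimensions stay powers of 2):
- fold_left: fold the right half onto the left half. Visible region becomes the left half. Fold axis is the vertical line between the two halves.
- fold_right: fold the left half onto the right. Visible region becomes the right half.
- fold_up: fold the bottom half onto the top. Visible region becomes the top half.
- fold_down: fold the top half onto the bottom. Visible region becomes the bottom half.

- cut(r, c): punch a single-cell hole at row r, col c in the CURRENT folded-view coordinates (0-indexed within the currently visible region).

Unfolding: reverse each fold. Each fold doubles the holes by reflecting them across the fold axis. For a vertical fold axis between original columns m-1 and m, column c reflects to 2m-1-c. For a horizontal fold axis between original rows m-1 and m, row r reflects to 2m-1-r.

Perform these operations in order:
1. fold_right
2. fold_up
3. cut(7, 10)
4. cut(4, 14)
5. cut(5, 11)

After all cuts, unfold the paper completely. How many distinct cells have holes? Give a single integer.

Answer: 12

Derivation:
Op 1 fold_right: fold axis v@16; visible region now rows[0,16) x cols[16,32) = 16x16
Op 2 fold_up: fold axis h@8; visible region now rows[0,8) x cols[16,32) = 8x16
Op 3 cut(7, 10): punch at orig (7,26); cuts so far [(7, 26)]; region rows[0,8) x cols[16,32) = 8x16
Op 4 cut(4, 14): punch at orig (4,30); cuts so far [(4, 30), (7, 26)]; region rows[0,8) x cols[16,32) = 8x16
Op 5 cut(5, 11): punch at orig (5,27); cuts so far [(4, 30), (5, 27), (7, 26)]; region rows[0,8) x cols[16,32) = 8x16
Unfold 1 (reflect across h@8): 6 holes -> [(4, 30), (5, 27), (7, 26), (8, 26), (10, 27), (11, 30)]
Unfold 2 (reflect across v@16): 12 holes -> [(4, 1), (4, 30), (5, 4), (5, 27), (7, 5), (7, 26), (8, 5), (8, 26), (10, 4), (10, 27), (11, 1), (11, 30)]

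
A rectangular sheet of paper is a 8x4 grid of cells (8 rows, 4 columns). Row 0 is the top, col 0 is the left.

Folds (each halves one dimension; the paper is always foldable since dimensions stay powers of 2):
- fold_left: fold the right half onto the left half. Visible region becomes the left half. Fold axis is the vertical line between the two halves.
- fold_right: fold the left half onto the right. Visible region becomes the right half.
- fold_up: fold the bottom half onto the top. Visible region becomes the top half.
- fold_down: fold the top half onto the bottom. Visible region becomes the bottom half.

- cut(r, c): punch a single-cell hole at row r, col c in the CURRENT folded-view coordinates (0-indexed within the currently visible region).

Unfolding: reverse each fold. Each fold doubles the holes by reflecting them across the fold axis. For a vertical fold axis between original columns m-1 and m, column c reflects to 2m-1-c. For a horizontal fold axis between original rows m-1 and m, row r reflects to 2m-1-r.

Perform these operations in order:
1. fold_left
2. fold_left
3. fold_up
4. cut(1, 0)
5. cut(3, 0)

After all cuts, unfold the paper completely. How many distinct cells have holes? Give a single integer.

Answer: 16

Derivation:
Op 1 fold_left: fold axis v@2; visible region now rows[0,8) x cols[0,2) = 8x2
Op 2 fold_left: fold axis v@1; visible region now rows[0,8) x cols[0,1) = 8x1
Op 3 fold_up: fold axis h@4; visible region now rows[0,4) x cols[0,1) = 4x1
Op 4 cut(1, 0): punch at orig (1,0); cuts so far [(1, 0)]; region rows[0,4) x cols[0,1) = 4x1
Op 5 cut(3, 0): punch at orig (3,0); cuts so far [(1, 0), (3, 0)]; region rows[0,4) x cols[0,1) = 4x1
Unfold 1 (reflect across h@4): 4 holes -> [(1, 0), (3, 0), (4, 0), (6, 0)]
Unfold 2 (reflect across v@1): 8 holes -> [(1, 0), (1, 1), (3, 0), (3, 1), (4, 0), (4, 1), (6, 0), (6, 1)]
Unfold 3 (reflect across v@2): 16 holes -> [(1, 0), (1, 1), (1, 2), (1, 3), (3, 0), (3, 1), (3, 2), (3, 3), (4, 0), (4, 1), (4, 2), (4, 3), (6, 0), (6, 1), (6, 2), (6, 3)]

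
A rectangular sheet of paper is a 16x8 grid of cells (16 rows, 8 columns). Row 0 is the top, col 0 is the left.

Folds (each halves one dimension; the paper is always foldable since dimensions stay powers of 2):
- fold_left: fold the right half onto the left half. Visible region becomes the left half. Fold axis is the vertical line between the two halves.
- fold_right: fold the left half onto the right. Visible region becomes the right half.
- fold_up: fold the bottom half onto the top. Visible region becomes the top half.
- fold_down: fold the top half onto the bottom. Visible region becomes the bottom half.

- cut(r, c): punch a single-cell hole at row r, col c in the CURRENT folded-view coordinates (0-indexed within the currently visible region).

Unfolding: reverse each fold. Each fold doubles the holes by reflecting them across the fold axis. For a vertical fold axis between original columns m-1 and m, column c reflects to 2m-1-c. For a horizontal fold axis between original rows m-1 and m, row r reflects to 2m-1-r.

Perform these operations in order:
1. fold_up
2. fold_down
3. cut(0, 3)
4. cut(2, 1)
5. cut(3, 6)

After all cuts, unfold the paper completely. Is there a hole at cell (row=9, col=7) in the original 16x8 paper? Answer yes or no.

Op 1 fold_up: fold axis h@8; visible region now rows[0,8) x cols[0,8) = 8x8
Op 2 fold_down: fold axis h@4; visible region now rows[4,8) x cols[0,8) = 4x8
Op 3 cut(0, 3): punch at orig (4,3); cuts so far [(4, 3)]; region rows[4,8) x cols[0,8) = 4x8
Op 4 cut(2, 1): punch at orig (6,1); cuts so far [(4, 3), (6, 1)]; region rows[4,8) x cols[0,8) = 4x8
Op 5 cut(3, 6): punch at orig (7,6); cuts so far [(4, 3), (6, 1), (7, 6)]; region rows[4,8) x cols[0,8) = 4x8
Unfold 1 (reflect across h@4): 6 holes -> [(0, 6), (1, 1), (3, 3), (4, 3), (6, 1), (7, 6)]
Unfold 2 (reflect across h@8): 12 holes -> [(0, 6), (1, 1), (3, 3), (4, 3), (6, 1), (7, 6), (8, 6), (9, 1), (11, 3), (12, 3), (14, 1), (15, 6)]
Holes: [(0, 6), (1, 1), (3, 3), (4, 3), (6, 1), (7, 6), (8, 6), (9, 1), (11, 3), (12, 3), (14, 1), (15, 6)]

Answer: no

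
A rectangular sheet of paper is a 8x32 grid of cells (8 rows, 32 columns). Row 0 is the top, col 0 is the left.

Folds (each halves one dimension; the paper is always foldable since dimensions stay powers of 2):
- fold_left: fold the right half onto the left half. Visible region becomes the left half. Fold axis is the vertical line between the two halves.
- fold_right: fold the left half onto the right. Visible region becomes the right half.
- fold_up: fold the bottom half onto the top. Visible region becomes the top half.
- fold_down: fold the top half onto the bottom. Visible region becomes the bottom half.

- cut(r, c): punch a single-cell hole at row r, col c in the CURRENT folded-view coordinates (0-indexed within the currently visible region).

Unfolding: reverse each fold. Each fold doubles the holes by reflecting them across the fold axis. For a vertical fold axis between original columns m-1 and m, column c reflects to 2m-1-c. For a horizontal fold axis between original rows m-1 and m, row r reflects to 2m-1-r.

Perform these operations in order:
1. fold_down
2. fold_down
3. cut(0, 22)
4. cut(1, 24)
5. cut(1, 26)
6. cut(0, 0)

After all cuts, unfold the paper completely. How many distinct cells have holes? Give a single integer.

Answer: 16

Derivation:
Op 1 fold_down: fold axis h@4; visible region now rows[4,8) x cols[0,32) = 4x32
Op 2 fold_down: fold axis h@6; visible region now rows[6,8) x cols[0,32) = 2x32
Op 3 cut(0, 22): punch at orig (6,22); cuts so far [(6, 22)]; region rows[6,8) x cols[0,32) = 2x32
Op 4 cut(1, 24): punch at orig (7,24); cuts so far [(6, 22), (7, 24)]; region rows[6,8) x cols[0,32) = 2x32
Op 5 cut(1, 26): punch at orig (7,26); cuts so far [(6, 22), (7, 24), (7, 26)]; region rows[6,8) x cols[0,32) = 2x32
Op 6 cut(0, 0): punch at orig (6,0); cuts so far [(6, 0), (6, 22), (7, 24), (7, 26)]; region rows[6,8) x cols[0,32) = 2x32
Unfold 1 (reflect across h@6): 8 holes -> [(4, 24), (4, 26), (5, 0), (5, 22), (6, 0), (6, 22), (7, 24), (7, 26)]
Unfold 2 (reflect across h@4): 16 holes -> [(0, 24), (0, 26), (1, 0), (1, 22), (2, 0), (2, 22), (3, 24), (3, 26), (4, 24), (4, 26), (5, 0), (5, 22), (6, 0), (6, 22), (7, 24), (7, 26)]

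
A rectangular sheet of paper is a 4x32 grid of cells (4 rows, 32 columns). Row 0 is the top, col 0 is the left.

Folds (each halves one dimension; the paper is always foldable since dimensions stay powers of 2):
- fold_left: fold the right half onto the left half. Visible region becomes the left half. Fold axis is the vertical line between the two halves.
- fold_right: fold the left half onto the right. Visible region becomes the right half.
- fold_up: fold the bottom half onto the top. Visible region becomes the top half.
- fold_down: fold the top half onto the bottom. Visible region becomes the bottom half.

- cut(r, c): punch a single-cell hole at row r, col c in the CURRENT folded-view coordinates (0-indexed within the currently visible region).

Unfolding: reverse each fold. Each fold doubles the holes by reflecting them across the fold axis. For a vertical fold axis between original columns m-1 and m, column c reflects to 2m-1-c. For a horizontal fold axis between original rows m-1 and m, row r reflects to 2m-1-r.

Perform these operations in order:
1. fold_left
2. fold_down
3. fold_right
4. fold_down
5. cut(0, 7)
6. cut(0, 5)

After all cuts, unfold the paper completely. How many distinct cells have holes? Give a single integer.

Op 1 fold_left: fold axis v@16; visible region now rows[0,4) x cols[0,16) = 4x16
Op 2 fold_down: fold axis h@2; visible region now rows[2,4) x cols[0,16) = 2x16
Op 3 fold_right: fold axis v@8; visible region now rows[2,4) x cols[8,16) = 2x8
Op 4 fold_down: fold axis h@3; visible region now rows[3,4) x cols[8,16) = 1x8
Op 5 cut(0, 7): punch at orig (3,15); cuts so far [(3, 15)]; region rows[3,4) x cols[8,16) = 1x8
Op 6 cut(0, 5): punch at orig (3,13); cuts so far [(3, 13), (3, 15)]; region rows[3,4) x cols[8,16) = 1x8
Unfold 1 (reflect across h@3): 4 holes -> [(2, 13), (2, 15), (3, 13), (3, 15)]
Unfold 2 (reflect across v@8): 8 holes -> [(2, 0), (2, 2), (2, 13), (2, 15), (3, 0), (3, 2), (3, 13), (3, 15)]
Unfold 3 (reflect across h@2): 16 holes -> [(0, 0), (0, 2), (0, 13), (0, 15), (1, 0), (1, 2), (1, 13), (1, 15), (2, 0), (2, 2), (2, 13), (2, 15), (3, 0), (3, 2), (3, 13), (3, 15)]
Unfold 4 (reflect across v@16): 32 holes -> [(0, 0), (0, 2), (0, 13), (0, 15), (0, 16), (0, 18), (0, 29), (0, 31), (1, 0), (1, 2), (1, 13), (1, 15), (1, 16), (1, 18), (1, 29), (1, 31), (2, 0), (2, 2), (2, 13), (2, 15), (2, 16), (2, 18), (2, 29), (2, 31), (3, 0), (3, 2), (3, 13), (3, 15), (3, 16), (3, 18), (3, 29), (3, 31)]

Answer: 32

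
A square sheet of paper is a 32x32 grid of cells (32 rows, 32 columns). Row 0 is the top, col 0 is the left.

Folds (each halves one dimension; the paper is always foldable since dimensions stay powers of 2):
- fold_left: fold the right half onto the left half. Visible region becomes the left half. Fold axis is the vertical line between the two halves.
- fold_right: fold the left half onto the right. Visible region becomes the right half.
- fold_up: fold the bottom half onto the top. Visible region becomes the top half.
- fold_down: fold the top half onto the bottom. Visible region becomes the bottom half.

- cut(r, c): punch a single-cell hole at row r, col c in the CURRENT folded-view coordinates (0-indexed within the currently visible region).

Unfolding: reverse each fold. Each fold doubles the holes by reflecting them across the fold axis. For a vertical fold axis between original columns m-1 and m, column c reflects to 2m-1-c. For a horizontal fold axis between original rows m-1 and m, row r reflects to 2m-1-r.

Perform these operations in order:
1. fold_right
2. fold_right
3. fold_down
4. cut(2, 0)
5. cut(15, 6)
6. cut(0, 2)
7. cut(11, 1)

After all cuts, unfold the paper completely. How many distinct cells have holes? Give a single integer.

Answer: 32

Derivation:
Op 1 fold_right: fold axis v@16; visible region now rows[0,32) x cols[16,32) = 32x16
Op 2 fold_right: fold axis v@24; visible region now rows[0,32) x cols[24,32) = 32x8
Op 3 fold_down: fold axis h@16; visible region now rows[16,32) x cols[24,32) = 16x8
Op 4 cut(2, 0): punch at orig (18,24); cuts so far [(18, 24)]; region rows[16,32) x cols[24,32) = 16x8
Op 5 cut(15, 6): punch at orig (31,30); cuts so far [(18, 24), (31, 30)]; region rows[16,32) x cols[24,32) = 16x8
Op 6 cut(0, 2): punch at orig (16,26); cuts so far [(16, 26), (18, 24), (31, 30)]; region rows[16,32) x cols[24,32) = 16x8
Op 7 cut(11, 1): punch at orig (27,25); cuts so far [(16, 26), (18, 24), (27, 25), (31, 30)]; region rows[16,32) x cols[24,32) = 16x8
Unfold 1 (reflect across h@16): 8 holes -> [(0, 30), (4, 25), (13, 24), (15, 26), (16, 26), (18, 24), (27, 25), (31, 30)]
Unfold 2 (reflect across v@24): 16 holes -> [(0, 17), (0, 30), (4, 22), (4, 25), (13, 23), (13, 24), (15, 21), (15, 26), (16, 21), (16, 26), (18, 23), (18, 24), (27, 22), (27, 25), (31, 17), (31, 30)]
Unfold 3 (reflect across v@16): 32 holes -> [(0, 1), (0, 14), (0, 17), (0, 30), (4, 6), (4, 9), (4, 22), (4, 25), (13, 7), (13, 8), (13, 23), (13, 24), (15, 5), (15, 10), (15, 21), (15, 26), (16, 5), (16, 10), (16, 21), (16, 26), (18, 7), (18, 8), (18, 23), (18, 24), (27, 6), (27, 9), (27, 22), (27, 25), (31, 1), (31, 14), (31, 17), (31, 30)]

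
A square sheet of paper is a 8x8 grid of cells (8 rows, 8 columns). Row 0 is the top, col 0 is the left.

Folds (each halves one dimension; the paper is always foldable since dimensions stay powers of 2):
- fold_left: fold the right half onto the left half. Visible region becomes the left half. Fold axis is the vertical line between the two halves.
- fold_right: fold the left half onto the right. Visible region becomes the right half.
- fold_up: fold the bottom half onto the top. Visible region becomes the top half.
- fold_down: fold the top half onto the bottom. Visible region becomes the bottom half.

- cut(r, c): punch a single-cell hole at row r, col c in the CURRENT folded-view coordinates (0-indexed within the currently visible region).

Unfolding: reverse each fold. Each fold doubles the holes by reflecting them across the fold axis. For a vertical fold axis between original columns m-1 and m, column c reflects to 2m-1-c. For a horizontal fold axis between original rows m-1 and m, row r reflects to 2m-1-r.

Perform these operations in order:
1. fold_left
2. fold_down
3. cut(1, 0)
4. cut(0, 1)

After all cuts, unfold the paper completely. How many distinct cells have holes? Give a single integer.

Answer: 8

Derivation:
Op 1 fold_left: fold axis v@4; visible region now rows[0,8) x cols[0,4) = 8x4
Op 2 fold_down: fold axis h@4; visible region now rows[4,8) x cols[0,4) = 4x4
Op 3 cut(1, 0): punch at orig (5,0); cuts so far [(5, 0)]; region rows[4,8) x cols[0,4) = 4x4
Op 4 cut(0, 1): punch at orig (4,1); cuts so far [(4, 1), (5, 0)]; region rows[4,8) x cols[0,4) = 4x4
Unfold 1 (reflect across h@4): 4 holes -> [(2, 0), (3, 1), (4, 1), (5, 0)]
Unfold 2 (reflect across v@4): 8 holes -> [(2, 0), (2, 7), (3, 1), (3, 6), (4, 1), (4, 6), (5, 0), (5, 7)]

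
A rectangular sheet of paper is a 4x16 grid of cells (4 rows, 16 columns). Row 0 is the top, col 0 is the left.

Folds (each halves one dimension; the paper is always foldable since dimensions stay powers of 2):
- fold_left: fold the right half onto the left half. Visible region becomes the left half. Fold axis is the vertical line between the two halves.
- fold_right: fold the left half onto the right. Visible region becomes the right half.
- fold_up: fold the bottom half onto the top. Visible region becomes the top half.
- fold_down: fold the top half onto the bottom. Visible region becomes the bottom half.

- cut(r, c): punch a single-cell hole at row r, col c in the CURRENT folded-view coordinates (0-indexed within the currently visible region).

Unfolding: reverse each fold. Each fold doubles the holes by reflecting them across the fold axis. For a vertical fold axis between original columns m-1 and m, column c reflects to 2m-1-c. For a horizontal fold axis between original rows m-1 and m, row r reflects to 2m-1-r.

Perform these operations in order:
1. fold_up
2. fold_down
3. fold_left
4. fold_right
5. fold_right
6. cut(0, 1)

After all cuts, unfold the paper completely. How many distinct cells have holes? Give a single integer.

Op 1 fold_up: fold axis h@2; visible region now rows[0,2) x cols[0,16) = 2x16
Op 2 fold_down: fold axis h@1; visible region now rows[1,2) x cols[0,16) = 1x16
Op 3 fold_left: fold axis v@8; visible region now rows[1,2) x cols[0,8) = 1x8
Op 4 fold_right: fold axis v@4; visible region now rows[1,2) x cols[4,8) = 1x4
Op 5 fold_right: fold axis v@6; visible region now rows[1,2) x cols[6,8) = 1x2
Op 6 cut(0, 1): punch at orig (1,7); cuts so far [(1, 7)]; region rows[1,2) x cols[6,8) = 1x2
Unfold 1 (reflect across v@6): 2 holes -> [(1, 4), (1, 7)]
Unfold 2 (reflect across v@4): 4 holes -> [(1, 0), (1, 3), (1, 4), (1, 7)]
Unfold 3 (reflect across v@8): 8 holes -> [(1, 0), (1, 3), (1, 4), (1, 7), (1, 8), (1, 11), (1, 12), (1, 15)]
Unfold 4 (reflect across h@1): 16 holes -> [(0, 0), (0, 3), (0, 4), (0, 7), (0, 8), (0, 11), (0, 12), (0, 15), (1, 0), (1, 3), (1, 4), (1, 7), (1, 8), (1, 11), (1, 12), (1, 15)]
Unfold 5 (reflect across h@2): 32 holes -> [(0, 0), (0, 3), (0, 4), (0, 7), (0, 8), (0, 11), (0, 12), (0, 15), (1, 0), (1, 3), (1, 4), (1, 7), (1, 8), (1, 11), (1, 12), (1, 15), (2, 0), (2, 3), (2, 4), (2, 7), (2, 8), (2, 11), (2, 12), (2, 15), (3, 0), (3, 3), (3, 4), (3, 7), (3, 8), (3, 11), (3, 12), (3, 15)]

Answer: 32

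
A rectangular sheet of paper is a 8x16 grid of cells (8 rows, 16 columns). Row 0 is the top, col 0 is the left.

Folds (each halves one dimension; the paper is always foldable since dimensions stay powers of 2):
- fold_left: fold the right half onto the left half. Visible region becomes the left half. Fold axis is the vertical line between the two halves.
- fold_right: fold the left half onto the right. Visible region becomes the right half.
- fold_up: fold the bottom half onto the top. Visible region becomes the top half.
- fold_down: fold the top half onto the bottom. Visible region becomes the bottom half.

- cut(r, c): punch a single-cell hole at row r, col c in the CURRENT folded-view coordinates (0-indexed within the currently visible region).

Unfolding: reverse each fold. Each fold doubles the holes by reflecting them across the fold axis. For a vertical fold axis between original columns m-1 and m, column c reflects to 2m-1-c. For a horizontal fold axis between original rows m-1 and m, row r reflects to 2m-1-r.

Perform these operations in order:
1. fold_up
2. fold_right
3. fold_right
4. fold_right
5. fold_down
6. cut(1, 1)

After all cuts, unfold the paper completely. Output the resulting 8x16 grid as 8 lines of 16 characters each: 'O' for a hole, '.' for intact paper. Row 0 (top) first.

Answer: O..OO..OO..OO..O
................
................
O..OO..OO..OO..O
O..OO..OO..OO..O
................
................
O..OO..OO..OO..O

Derivation:
Op 1 fold_up: fold axis h@4; visible region now rows[0,4) x cols[0,16) = 4x16
Op 2 fold_right: fold axis v@8; visible region now rows[0,4) x cols[8,16) = 4x8
Op 3 fold_right: fold axis v@12; visible region now rows[0,4) x cols[12,16) = 4x4
Op 4 fold_right: fold axis v@14; visible region now rows[0,4) x cols[14,16) = 4x2
Op 5 fold_down: fold axis h@2; visible region now rows[2,4) x cols[14,16) = 2x2
Op 6 cut(1, 1): punch at orig (3,15); cuts so far [(3, 15)]; region rows[2,4) x cols[14,16) = 2x2
Unfold 1 (reflect across h@2): 2 holes -> [(0, 15), (3, 15)]
Unfold 2 (reflect across v@14): 4 holes -> [(0, 12), (0, 15), (3, 12), (3, 15)]
Unfold 3 (reflect across v@12): 8 holes -> [(0, 8), (0, 11), (0, 12), (0, 15), (3, 8), (3, 11), (3, 12), (3, 15)]
Unfold 4 (reflect across v@8): 16 holes -> [(0, 0), (0, 3), (0, 4), (0, 7), (0, 8), (0, 11), (0, 12), (0, 15), (3, 0), (3, 3), (3, 4), (3, 7), (3, 8), (3, 11), (3, 12), (3, 15)]
Unfold 5 (reflect across h@4): 32 holes -> [(0, 0), (0, 3), (0, 4), (0, 7), (0, 8), (0, 11), (0, 12), (0, 15), (3, 0), (3, 3), (3, 4), (3, 7), (3, 8), (3, 11), (3, 12), (3, 15), (4, 0), (4, 3), (4, 4), (4, 7), (4, 8), (4, 11), (4, 12), (4, 15), (7, 0), (7, 3), (7, 4), (7, 7), (7, 8), (7, 11), (7, 12), (7, 15)]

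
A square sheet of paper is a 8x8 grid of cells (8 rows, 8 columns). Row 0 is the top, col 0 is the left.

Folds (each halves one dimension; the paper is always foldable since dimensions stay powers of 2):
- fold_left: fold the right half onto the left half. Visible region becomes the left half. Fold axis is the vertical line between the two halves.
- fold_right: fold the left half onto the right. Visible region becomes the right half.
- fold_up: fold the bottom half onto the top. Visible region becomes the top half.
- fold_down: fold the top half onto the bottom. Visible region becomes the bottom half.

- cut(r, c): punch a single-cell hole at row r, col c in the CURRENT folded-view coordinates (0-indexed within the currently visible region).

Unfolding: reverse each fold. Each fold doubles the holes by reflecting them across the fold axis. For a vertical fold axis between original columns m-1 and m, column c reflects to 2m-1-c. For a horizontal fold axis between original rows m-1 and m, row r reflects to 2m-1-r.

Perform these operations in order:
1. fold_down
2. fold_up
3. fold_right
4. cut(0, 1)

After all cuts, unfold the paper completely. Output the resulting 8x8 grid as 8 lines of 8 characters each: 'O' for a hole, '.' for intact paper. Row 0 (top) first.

Answer: ..O..O..
........
........
..O..O..
..O..O..
........
........
..O..O..

Derivation:
Op 1 fold_down: fold axis h@4; visible region now rows[4,8) x cols[0,8) = 4x8
Op 2 fold_up: fold axis h@6; visible region now rows[4,6) x cols[0,8) = 2x8
Op 3 fold_right: fold axis v@4; visible region now rows[4,6) x cols[4,8) = 2x4
Op 4 cut(0, 1): punch at orig (4,5); cuts so far [(4, 5)]; region rows[4,6) x cols[4,8) = 2x4
Unfold 1 (reflect across v@4): 2 holes -> [(4, 2), (4, 5)]
Unfold 2 (reflect across h@6): 4 holes -> [(4, 2), (4, 5), (7, 2), (7, 5)]
Unfold 3 (reflect across h@4): 8 holes -> [(0, 2), (0, 5), (3, 2), (3, 5), (4, 2), (4, 5), (7, 2), (7, 5)]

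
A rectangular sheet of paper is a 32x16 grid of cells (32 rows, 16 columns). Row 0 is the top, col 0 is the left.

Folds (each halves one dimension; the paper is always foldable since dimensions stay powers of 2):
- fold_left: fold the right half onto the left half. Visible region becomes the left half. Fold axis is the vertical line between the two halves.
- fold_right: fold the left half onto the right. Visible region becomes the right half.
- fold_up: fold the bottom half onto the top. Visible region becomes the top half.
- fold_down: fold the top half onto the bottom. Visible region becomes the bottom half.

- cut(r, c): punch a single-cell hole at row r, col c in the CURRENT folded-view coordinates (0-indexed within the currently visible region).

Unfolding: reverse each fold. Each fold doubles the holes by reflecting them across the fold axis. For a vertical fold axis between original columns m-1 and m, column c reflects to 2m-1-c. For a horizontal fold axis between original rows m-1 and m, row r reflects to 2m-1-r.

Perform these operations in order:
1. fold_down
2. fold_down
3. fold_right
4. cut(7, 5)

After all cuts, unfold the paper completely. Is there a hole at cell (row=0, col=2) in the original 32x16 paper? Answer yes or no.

Op 1 fold_down: fold axis h@16; visible region now rows[16,32) x cols[0,16) = 16x16
Op 2 fold_down: fold axis h@24; visible region now rows[24,32) x cols[0,16) = 8x16
Op 3 fold_right: fold axis v@8; visible region now rows[24,32) x cols[8,16) = 8x8
Op 4 cut(7, 5): punch at orig (31,13); cuts so far [(31, 13)]; region rows[24,32) x cols[8,16) = 8x8
Unfold 1 (reflect across v@8): 2 holes -> [(31, 2), (31, 13)]
Unfold 2 (reflect across h@24): 4 holes -> [(16, 2), (16, 13), (31, 2), (31, 13)]
Unfold 3 (reflect across h@16): 8 holes -> [(0, 2), (0, 13), (15, 2), (15, 13), (16, 2), (16, 13), (31, 2), (31, 13)]
Holes: [(0, 2), (0, 13), (15, 2), (15, 13), (16, 2), (16, 13), (31, 2), (31, 13)]

Answer: yes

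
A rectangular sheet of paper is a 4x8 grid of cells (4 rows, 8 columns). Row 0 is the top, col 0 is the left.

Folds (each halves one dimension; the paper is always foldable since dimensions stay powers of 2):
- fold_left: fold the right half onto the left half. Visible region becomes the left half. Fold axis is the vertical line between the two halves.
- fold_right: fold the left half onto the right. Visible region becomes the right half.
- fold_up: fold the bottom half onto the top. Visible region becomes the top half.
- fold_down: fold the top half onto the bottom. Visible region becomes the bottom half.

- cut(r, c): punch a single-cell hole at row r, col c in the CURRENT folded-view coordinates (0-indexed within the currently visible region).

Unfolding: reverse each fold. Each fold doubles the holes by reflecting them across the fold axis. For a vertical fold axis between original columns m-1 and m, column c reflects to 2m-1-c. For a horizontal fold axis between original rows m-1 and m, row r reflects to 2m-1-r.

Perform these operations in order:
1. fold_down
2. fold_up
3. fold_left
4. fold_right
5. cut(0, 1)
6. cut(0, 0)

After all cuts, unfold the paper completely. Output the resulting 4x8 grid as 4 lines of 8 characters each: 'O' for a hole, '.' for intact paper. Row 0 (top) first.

Answer: OOOOOOOO
OOOOOOOO
OOOOOOOO
OOOOOOOO

Derivation:
Op 1 fold_down: fold axis h@2; visible region now rows[2,4) x cols[0,8) = 2x8
Op 2 fold_up: fold axis h@3; visible region now rows[2,3) x cols[0,8) = 1x8
Op 3 fold_left: fold axis v@4; visible region now rows[2,3) x cols[0,4) = 1x4
Op 4 fold_right: fold axis v@2; visible region now rows[2,3) x cols[2,4) = 1x2
Op 5 cut(0, 1): punch at orig (2,3); cuts so far [(2, 3)]; region rows[2,3) x cols[2,4) = 1x2
Op 6 cut(0, 0): punch at orig (2,2); cuts so far [(2, 2), (2, 3)]; region rows[2,3) x cols[2,4) = 1x2
Unfold 1 (reflect across v@2): 4 holes -> [(2, 0), (2, 1), (2, 2), (2, 3)]
Unfold 2 (reflect across v@4): 8 holes -> [(2, 0), (2, 1), (2, 2), (2, 3), (2, 4), (2, 5), (2, 6), (2, 7)]
Unfold 3 (reflect across h@3): 16 holes -> [(2, 0), (2, 1), (2, 2), (2, 3), (2, 4), (2, 5), (2, 6), (2, 7), (3, 0), (3, 1), (3, 2), (3, 3), (3, 4), (3, 5), (3, 6), (3, 7)]
Unfold 4 (reflect across h@2): 32 holes -> [(0, 0), (0, 1), (0, 2), (0, 3), (0, 4), (0, 5), (0, 6), (0, 7), (1, 0), (1, 1), (1, 2), (1, 3), (1, 4), (1, 5), (1, 6), (1, 7), (2, 0), (2, 1), (2, 2), (2, 3), (2, 4), (2, 5), (2, 6), (2, 7), (3, 0), (3, 1), (3, 2), (3, 3), (3, 4), (3, 5), (3, 6), (3, 7)]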